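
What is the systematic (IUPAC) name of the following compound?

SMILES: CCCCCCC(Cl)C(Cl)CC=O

Counting along the main chain through the –CHO group gives 10 carbons: the parent is decane.
The principal characteristic group is an aldehyde (terminal –CHO), named with the suffix -al.
Number the chain so that the aldehyde carbon is C-1 by definition.
This places chloro groups at C-3 and C-4.
Putting it together: 3,4-dichlorodecanal.

3,4-dichlorodecanal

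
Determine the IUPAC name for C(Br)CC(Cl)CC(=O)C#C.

The longest chain bearing the carbonyl and the multiple bond is 7 carbons long (heptane).
The highest-priority functional group is a ketone (C=O on an internal carbon), so the name ends in -one.
The chain contains a C≡C triple bond, so the unsaturation ending is -yne.
Choose the numbering such that numbering from this end puts the carbonyl group at C-3 rather than C-5.
With this numbering: the carbonyl at C-3; the triple bond between C-1 and C-2; a bromo group at C-7; a chloro group at C-5.
The substituents are ordered alphabetically, ignoring any di-/tri- multipliers.
Assembling the pieces gives 7-bromo-5-chlorohept-1-yn-3-one.

7-bromo-5-chlorohept-1-yn-3-one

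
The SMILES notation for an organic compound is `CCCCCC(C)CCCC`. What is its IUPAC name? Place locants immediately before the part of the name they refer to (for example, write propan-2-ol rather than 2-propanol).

The longest carbon chain is 10 atoms: the parent is decane.
The numbering direction is chosen so that the substituent locant set {5} is lower than {6} at the first point of difference.
This places a methyl group at C-5.
Assembling the pieces gives 5-methyldecane.

5-methyldecane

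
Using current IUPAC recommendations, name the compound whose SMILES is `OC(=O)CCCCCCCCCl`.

Counting along the main chain through the –COOH group gives 9 carbons: the parent is nonane.
The principal characteristic group is a carboxylic acid (terminal –COOH), named with the suffix -oic acid.
Choose the numbering such that the carboxylic acid carbon is C-1 by definition.
That gives a chloro group at C-9.
Putting it together: 9-chlorononanoic acid.

9-chlorononanoic acid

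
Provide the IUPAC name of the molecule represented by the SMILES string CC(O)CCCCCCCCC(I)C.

The longest chain bearing the –OH group is 12 carbons long (dodecane).
The principal characteristic group is an alcohol (–OH), named with the suffix -ol.
The numbering direction is chosen so that numbering from this end puts the hydroxyl group at C-2 rather than C-11.
With this numbering: the hydroxyl at C-2; an iodo group at C-11.
Putting it together: 11-iodododecan-2-ol.

11-iodododecan-2-ol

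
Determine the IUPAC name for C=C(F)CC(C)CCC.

The longest chain bearing the multiple bond is 7 carbons long (heptane).
The chain contains a C=C double bond, so the unsaturation ending is -ene.
The numbering direction is chosen so that numbering from this end puts the double bond at C-1 rather than C-6.
That gives the double bond between C-1 and C-2; a fluoro group at C-2; a methyl group at C-4.
The substituents are ordered alphabetically, ignoring any di-/tri- multipliers.
Putting it together: 2-fluoro-4-methylhept-1-ene.

2-fluoro-4-methylhept-1-ene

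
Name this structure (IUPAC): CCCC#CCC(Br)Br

Counting along the main chain through the multiple bond gives 7 carbons: the parent is heptane.
The chain contains a C≡C triple bond, so the unsaturation ending is -yne.
Number the chain so that numbering from this end puts the triple bond at C-3 rather than C-4.
This places the triple bond between C-3 and C-4; two bromo groups at C-1.
Assembling the pieces gives 1,1-dibromohept-3-yne.

1,1-dibromohept-3-yne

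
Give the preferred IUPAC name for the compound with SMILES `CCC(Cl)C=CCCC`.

3-chlorooct-4-ene

The longest chain bearing the multiple bond is 8 carbons long (octane).
There is one C=C double bond, indicated by the ending -ene.
The numbering direction is chosen so that the substituent locant set {3} is lower than {6} at the first point of difference.
With this numbering: the double bond between C-4 and C-5; a chloro group at C-3.
Putting it together: 3-chlorooct-4-ene.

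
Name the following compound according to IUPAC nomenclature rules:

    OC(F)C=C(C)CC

1-fluoro-3-methylpent-2-en-1-ol

The longest carbon chain that includes the –OH group and the multiple bond has 5 carbons, so the parent hydride is pentane.
An alcohol (–OH) is the principal characteristic group, giving the suffix -ol.
A C=C double bond in the chain gives the infix -ene-.
Number the chain so that numbering from this end puts the hydroxyl group at C-1 rather than C-5.
With this numbering: the hydroxyl at C-1; the double bond between C-2 and C-3; a fluoro group at C-1; a methyl group at C-3.
Substituent prefixes are cited in alphabetical order (multiplying prefixes like di-/tri- are ignored for ordering).
Putting it together: 1-fluoro-3-methylpent-2-en-1-ol.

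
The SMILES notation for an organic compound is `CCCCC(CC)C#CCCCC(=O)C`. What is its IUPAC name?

8-ethyldodec-6-yn-2-one

Counting along the main chain through the carbonyl and the multiple bond gives 12 carbons: the parent is dodecane.
The principal characteristic group is a ketone (C=O on an internal carbon), named with the suffix -one.
There is one C≡C triple bond, indicated by the ending -yne.
Number the chain so that numbering from this end puts the carbonyl group at C-2 rather than C-11.
That gives the carbonyl at C-2; the triple bond between C-6 and C-7; an ethyl group at C-8.
Assembling the pieces gives 8-ethyldodec-6-yn-2-one.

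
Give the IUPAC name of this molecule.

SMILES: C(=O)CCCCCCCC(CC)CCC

9-ethyldodecanal

Counting along the main chain through the –CHO group gives 12 carbons: the parent is dodecane.
The highest-priority functional group is an aldehyde (terminal –CHO), so the name ends in -al.
The numbering direction is chosen so that the aldehyde carbon is C-1 by definition.
This places an ethyl group at C-9.
Putting it together: 9-ethyldodecanal.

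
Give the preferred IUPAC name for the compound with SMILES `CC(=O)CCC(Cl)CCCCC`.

5-chlorodecan-2-one

Counting along the main chain through the carbonyl gives 10 carbons: the parent is decane.
The highest-priority functional group is a ketone (C=O on an internal carbon), so the name ends in -one.
The numbering direction is chosen so that numbering from this end puts the carbonyl group at C-2 rather than C-9.
With this numbering: the carbonyl at C-2; a chloro group at C-5.
The name is 5-chlorodecan-2-one.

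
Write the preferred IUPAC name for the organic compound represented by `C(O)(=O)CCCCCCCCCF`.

Counting along the main chain through the –COOH group gives 10 carbons: the parent is decane.
The principal characteristic group is a carboxylic acid (terminal –COOH), named with the suffix -oic acid.
Number the chain so that the carboxylic acid carbon is C-1 by definition.
This places a fluoro group at C-10.
Putting it together: 10-fluorodecanoic acid.

10-fluorodecanoic acid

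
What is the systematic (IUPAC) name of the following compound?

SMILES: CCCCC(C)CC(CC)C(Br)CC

The longest continuous carbon chain has 10 atoms, so the parent hydride is decane.
Number the chain so that the substituent locant set {3,4,6} is lower than {5,7,8} at the first point of difference.
This places a bromo group at C-3; an ethyl group at C-4; a methyl group at C-6.
The substituents are ordered alphabetically, ignoring any di-/tri- multipliers.
Putting it together: 3-bromo-4-ethyl-6-methyldecane.

3-bromo-4-ethyl-6-methyldecane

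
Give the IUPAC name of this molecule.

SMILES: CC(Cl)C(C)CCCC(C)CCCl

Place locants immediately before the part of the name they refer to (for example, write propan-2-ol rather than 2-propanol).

The parent chain contains 9 carbons (nonane).
Number the chain so that the substituent locant set {1,3,7,8} is lower than {2,3,7,9} at the first point of difference.
With this numbering: chloro groups at C-1 and C-8; methyl groups at C-3 and C-7.
Prefixes are listed alphabetically: chloro, methyl.
The name is 1,8-dichloro-3,7-dimethylnonane.

1,8-dichloro-3,7-dimethylnonane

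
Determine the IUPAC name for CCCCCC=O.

The longest chain bearing the –CHO group is 6 carbons long (hexane).
An aldehyde (terminal –CHO) is the principal characteristic group, giving the suffix -al.
Number the chain so that the aldehyde carbon is C-1 by definition.
The name is hexanal.

hexanal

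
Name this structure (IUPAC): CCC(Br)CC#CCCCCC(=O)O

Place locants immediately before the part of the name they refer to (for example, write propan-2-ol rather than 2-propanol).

9-bromoundec-6-ynoic acid

The longest carbon chain that includes the –COOH group and the multiple bond has 11 carbons, so the parent hydride is undecane.
A carboxylic acid (terminal –COOH) is the principal characteristic group, giving the suffix -oic acid.
There is one C≡C triple bond, indicated by the ending -yne.
Choose the numbering such that the carboxylic acid carbon is C-1 by definition.
With this numbering: the triple bond between C-6 and C-7; a bromo group at C-9.
Putting it together: 9-bromoundec-6-ynoic acid.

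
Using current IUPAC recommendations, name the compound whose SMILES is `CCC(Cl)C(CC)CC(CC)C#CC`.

7-chloro-4,6-diethylnon-2-yne

The longest carbon chain that includes the multiple bond has 9 carbons, so the parent hydride is nonane.
A C≡C triple bond in the chain gives the infix -yne-.
The numbering direction is chosen so that numbering from this end puts the triple bond at C-2 rather than C-7.
That gives the triple bond between C-2 and C-3; a chloro group at C-7; ethyl groups at C-4 and C-6.
Substituent prefixes are cited in alphabetical order (multiplying prefixes like di-/tri- are ignored for ordering).
The name is 7-chloro-4,6-diethylnon-2-yne.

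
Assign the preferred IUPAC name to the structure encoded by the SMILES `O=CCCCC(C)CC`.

5-methylheptanal

The longest carbon chain that includes the –CHO group has 7 carbons, so the parent hydride is heptane.
An aldehyde (terminal –CHO) is the principal characteristic group, giving the suffix -al.
Number the chain so that the aldehyde carbon is C-1 by definition.
This places a methyl group at C-5.
Putting it together: 5-methylheptanal.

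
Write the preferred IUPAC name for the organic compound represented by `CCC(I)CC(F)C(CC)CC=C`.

The longest chain bearing the multiple bond is 9 carbons long (nonane).
There is one C=C double bond, indicated by the ending -ene.
Choose the numbering such that numbering from this end puts the double bond at C-1 rather than C-8.
That gives the double bond between C-1 and C-2; an ethyl group at C-4; a fluoro group at C-5; an iodo group at C-7.
Prefixes are listed alphabetically: ethyl, fluoro, iodo.
The name is 4-ethyl-5-fluoro-7-iodonon-1-ene.

4-ethyl-5-fluoro-7-iodonon-1-ene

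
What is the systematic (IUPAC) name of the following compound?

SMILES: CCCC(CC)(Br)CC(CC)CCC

The longest continuous carbon chain has 9 atoms, so the parent hydride is nonane.
The numbering direction is chosen so that the substituent locant set {4,4,6} is lower than {4,6,6} at the first point of difference.
With this numbering: a bromo group at C-4; ethyl groups at C-4 and C-6.
Substituent prefixes are cited in alphabetical order (multiplying prefixes like di-/tri- are ignored for ordering).
Assembling the pieces gives 4-bromo-4,6-diethylnonane.

4-bromo-4,6-diethylnonane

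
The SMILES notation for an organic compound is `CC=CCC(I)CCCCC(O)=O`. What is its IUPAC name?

6-iododec-8-enoic acid

Counting along the main chain through the –COOH group and the multiple bond gives 10 carbons: the parent is decane.
A carboxylic acid (terminal –COOH) is the principal characteristic group, giving the suffix -oic acid.
A C=C double bond in the chain gives the infix -ene-.
Number the chain so that the carboxylic acid carbon is C-1 by definition.
This places the double bond between C-8 and C-9; an iodo group at C-6.
Putting it together: 6-iododec-8-enoic acid.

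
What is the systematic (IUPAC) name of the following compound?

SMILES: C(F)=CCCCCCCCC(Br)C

10-bromo-1-fluoroundec-1-ene

The longest carbon chain that includes the multiple bond has 11 carbons, so the parent hydride is undecane.
A C=C double bond in the chain gives the infix -ene-.
Choose the numbering such that numbering from this end puts the double bond at C-1 rather than C-10.
That gives the double bond between C-1 and C-2; a bromo group at C-10; a fluoro group at C-1.
Prefixes are listed alphabetically: bromo, fluoro.
Assembling the pieces gives 10-bromo-1-fluoroundec-1-ene.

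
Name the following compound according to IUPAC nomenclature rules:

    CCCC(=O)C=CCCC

non-5-en-4-one

Counting along the main chain through the carbonyl and the multiple bond gives 9 carbons: the parent is nonane.
A ketone (C=O on an internal carbon) is the principal characteristic group, giving the suffix -one.
The chain contains a C=C double bond, so the unsaturation ending is -ene.
The numbering direction is chosen so that numbering from this end puts the carbonyl group at C-4 rather than C-6.
This places the carbonyl at C-4; the double bond between C-5 and C-6.
Assembling the pieces gives non-5-en-4-one.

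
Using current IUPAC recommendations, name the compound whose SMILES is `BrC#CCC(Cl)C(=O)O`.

The longest chain bearing the –COOH group and the multiple bond is 5 carbons long (pentane).
The principal characteristic group is a carboxylic acid (terminal –COOH), named with the suffix -oic acid.
A C≡C triple bond in the chain gives the infix -yne-.
The numbering direction is chosen so that the carboxylic acid carbon is C-1 by definition.
With this numbering: the triple bond between C-4 and C-5; a bromo group at C-5; a chloro group at C-2.
Prefixes are listed alphabetically: bromo, chloro.
Assembling the pieces gives 5-bromo-2-chloropent-4-ynoic acid.

5-bromo-2-chloropent-4-ynoic acid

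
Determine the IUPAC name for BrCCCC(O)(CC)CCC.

1-bromo-4-ethylheptan-4-ol

The longest carbon chain that includes the –OH group has 7 carbons, so the parent hydride is heptane.
The principal characteristic group is an alcohol (–OH), named with the suffix -ol.
Choose the numbering such that the substituent locant set {1,4} is lower than {4,7} at the first point of difference.
This places the hydroxyl at C-4; a bromo group at C-1; an ethyl group at C-4.
Prefixes are listed alphabetically: bromo, ethyl.
Putting it together: 1-bromo-4-ethylheptan-4-ol.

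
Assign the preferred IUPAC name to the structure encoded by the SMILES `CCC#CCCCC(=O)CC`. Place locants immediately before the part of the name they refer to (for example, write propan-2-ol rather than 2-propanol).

Counting along the main chain through the carbonyl and the multiple bond gives 10 carbons: the parent is decane.
The principal characteristic group is a ketone (C=O on an internal carbon), named with the suffix -one.
A C≡C triple bond in the chain gives the infix -yne-.
Choose the numbering such that numbering from this end puts the carbonyl group at C-3 rather than C-8.
With this numbering: the carbonyl at C-3; the triple bond between C-7 and C-8.
The name is dec-7-yn-3-one.

dec-7-yn-3-one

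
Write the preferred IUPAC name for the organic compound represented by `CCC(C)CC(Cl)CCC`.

The longest carbon chain is 8 atoms: the parent is octane.
The numbering direction is chosen so that the substituent locant set {3,5} is lower than {4,6} at the first point of difference.
With this numbering: a chloro group at C-5; a methyl group at C-3.
Prefixes are listed alphabetically: chloro, methyl.
The name is 5-chloro-3-methyloctane.

5-chloro-3-methyloctane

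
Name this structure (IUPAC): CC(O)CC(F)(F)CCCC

4,4-difluorooctan-2-ol

The longest chain bearing the –OH group is 8 carbons long (octane).
The highest-priority functional group is an alcohol (–OH), so the name ends in -ol.
Choose the numbering such that numbering from this end puts the hydroxyl group at C-2 rather than C-7.
This places the hydroxyl at C-2; two fluoro groups at C-4.
Assembling the pieces gives 4,4-difluorooctan-2-ol.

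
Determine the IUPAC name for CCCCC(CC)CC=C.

The longest chain bearing the multiple bond is 8 carbons long (octane).
There is one C=C double bond, indicated by the ending -ene.
Choose the numbering such that numbering from this end puts the double bond at C-1 rather than C-7.
This places the double bond between C-1 and C-2; an ethyl group at C-4.
Putting it together: 4-ethyloct-1-ene.

4-ethyloct-1-ene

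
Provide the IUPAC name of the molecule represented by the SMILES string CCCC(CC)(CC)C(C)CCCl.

The longest continuous carbon chain has 7 atoms, so the parent hydride is heptane.
Number the chain so that the substituent locant set {1,3,4,4} is lower than {4,4,5,7} at the first point of difference.
This places a chloro group at C-1; two ethyl groups at C-4; a methyl group at C-3.
The substituents are ordered alphabetically, ignoring any di-/tri- multipliers.
Putting it together: 1-chloro-4,4-diethyl-3-methylheptane.

1-chloro-4,4-diethyl-3-methylheptane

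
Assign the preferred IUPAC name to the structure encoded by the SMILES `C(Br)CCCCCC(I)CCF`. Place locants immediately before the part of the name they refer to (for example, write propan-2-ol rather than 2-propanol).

The longest continuous carbon chain has 9 atoms, so the parent hydride is nonane.
The numbering direction is chosen so that the substituent locant set {1,3,9} is lower than {1,7,9} at the first point of difference.
With this numbering: a bromo group at C-9; a fluoro group at C-1; an iodo group at C-3.
Prefixes are listed alphabetically: bromo, fluoro, iodo.
Putting it together: 9-bromo-1-fluoro-3-iodononane.

9-bromo-1-fluoro-3-iodononane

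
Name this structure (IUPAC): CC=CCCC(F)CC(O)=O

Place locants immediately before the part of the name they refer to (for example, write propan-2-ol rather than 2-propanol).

3-fluorooct-6-enoic acid

The longest carbon chain that includes the –COOH group and the multiple bond has 8 carbons, so the parent hydride is octane.
A carboxylic acid (terminal –COOH) is the principal characteristic group, giving the suffix -oic acid.
The chain contains a C=C double bond, so the unsaturation ending is -ene.
Number the chain so that the carboxylic acid carbon is C-1 by definition.
This places the double bond between C-6 and C-7; a fluoro group at C-3.
Putting it together: 3-fluorooct-6-enoic acid.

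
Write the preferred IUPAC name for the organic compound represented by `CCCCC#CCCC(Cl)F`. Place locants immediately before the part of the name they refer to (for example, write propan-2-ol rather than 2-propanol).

The longest chain bearing the multiple bond is 9 carbons long (nonane).
There is one C≡C triple bond, indicated by the ending -yne.
Number the chain so that numbering from this end puts the triple bond at C-4 rather than C-5.
That gives the triple bond between C-4 and C-5; a chloro group at C-1; a fluoro group at C-1.
Prefixes are listed alphabetically: chloro, fluoro.
Putting it together: 1-chloro-1-fluoronon-4-yne.

1-chloro-1-fluoronon-4-yne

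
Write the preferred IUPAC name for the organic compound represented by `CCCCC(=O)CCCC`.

nonan-5-one

The longest carbon chain that includes the carbonyl has 9 carbons, so the parent hydride is nonane.
The highest-priority functional group is a ketone (C=O on an internal carbon), so the name ends in -one.
Numbering from either end gives identical locants here.
This places the carbonyl at C-5.
Putting it together: nonan-5-one.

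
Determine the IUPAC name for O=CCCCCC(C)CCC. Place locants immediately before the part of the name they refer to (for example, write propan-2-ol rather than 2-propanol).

Counting along the main chain through the –CHO group gives 9 carbons: the parent is nonane.
The highest-priority functional group is an aldehyde (terminal –CHO), so the name ends in -al.
The numbering direction is chosen so that the aldehyde carbon is C-1 by definition.
That gives a methyl group at C-6.
The name is 6-methylnonanal.

6-methylnonanal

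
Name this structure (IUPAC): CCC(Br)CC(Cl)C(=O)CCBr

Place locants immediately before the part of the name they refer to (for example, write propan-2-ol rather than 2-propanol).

The longest carbon chain that includes the carbonyl has 8 carbons, so the parent hydride is octane.
The highest-priority functional group is a ketone (C=O on an internal carbon), so the name ends in -one.
Number the chain so that numbering from this end puts the carbonyl group at C-3 rather than C-6.
With this numbering: the carbonyl at C-3; bromo groups at C-1 and C-6; a chloro group at C-4.
Prefixes are listed alphabetically: bromo, chloro.
The name is 1,6-dibromo-4-chlorooctan-3-one.

1,6-dibromo-4-chlorooctan-3-one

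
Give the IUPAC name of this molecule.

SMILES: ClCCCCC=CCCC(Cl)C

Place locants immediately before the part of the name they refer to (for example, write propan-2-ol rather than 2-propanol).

1,9-dichlorodec-5-ene

The longest chain bearing the multiple bond is 10 carbons long (decane).
There is one C=C double bond, indicated by the ending -ene.
The numbering direction is chosen so that the substituent locant set {1,9} is lower than {2,10} at the first point of difference.
This places the double bond between C-5 and C-6; chloro groups at C-1 and C-9.
Putting it together: 1,9-dichlorodec-5-ene.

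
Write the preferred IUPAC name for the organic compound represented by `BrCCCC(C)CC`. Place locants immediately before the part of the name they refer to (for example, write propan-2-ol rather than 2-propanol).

1-bromo-4-methylhexane

The parent chain contains 6 carbons (hexane).
Number the chain so that the substituent locant set {1,4} is lower than {3,6} at the first point of difference.
This places a bromo group at C-1; a methyl group at C-4.
The substituents are ordered alphabetically, ignoring any di-/tri- multipliers.
The name is 1-bromo-4-methylhexane.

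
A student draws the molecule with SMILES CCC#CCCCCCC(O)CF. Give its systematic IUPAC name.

1-fluoroundec-8-yn-2-ol

The longest chain bearing the –OH group and the multiple bond is 11 carbons long (undecane).
The highest-priority functional group is an alcohol (–OH), so the name ends in -ol.
There is one C≡C triple bond, indicated by the ending -yne.
Number the chain so that numbering from this end puts the hydroxyl group at C-2 rather than C-10.
This places the hydroxyl at C-2; the triple bond between C-8 and C-9; a fluoro group at C-1.
The name is 1-fluoroundec-8-yn-2-ol.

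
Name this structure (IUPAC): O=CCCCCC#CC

Counting along the main chain through the –CHO group and the multiple bond gives 8 carbons: the parent is octane.
An aldehyde (terminal –CHO) is the principal characteristic group, giving the suffix -al.
The chain contains a C≡C triple bond, so the unsaturation ending is -yne.
Number the chain so that the aldehyde carbon is C-1 by definition.
That gives the triple bond between C-6 and C-7.
The name is oct-6-ynal.

oct-6-ynal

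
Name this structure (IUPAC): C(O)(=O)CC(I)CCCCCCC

3-iododecanoic acid

Counting along the main chain through the –COOH group gives 10 carbons: the parent is decane.
A carboxylic acid (terminal –COOH) is the principal characteristic group, giving the suffix -oic acid.
Choose the numbering such that the carboxylic acid carbon is C-1 by definition.
This places an iodo group at C-3.
The name is 3-iododecanoic acid.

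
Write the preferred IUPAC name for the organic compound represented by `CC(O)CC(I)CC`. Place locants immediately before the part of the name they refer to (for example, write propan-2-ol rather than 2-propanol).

The longest chain bearing the –OH group is 6 carbons long (hexane).
An alcohol (–OH) is the principal characteristic group, giving the suffix -ol.
The numbering direction is chosen so that numbering from this end puts the hydroxyl group at C-2 rather than C-5.
With this numbering: the hydroxyl at C-2; an iodo group at C-4.
The name is 4-iodohexan-2-ol.

4-iodohexan-2-ol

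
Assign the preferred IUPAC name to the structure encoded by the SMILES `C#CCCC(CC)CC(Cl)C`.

7-chloro-5-ethyloct-1-yne

Counting along the main chain through the multiple bond gives 8 carbons: the parent is octane.
A C≡C triple bond in the chain gives the infix -yne-.
Number the chain so that numbering from this end puts the triple bond at C-1 rather than C-7.
That gives the triple bond between C-1 and C-2; a chloro group at C-7; an ethyl group at C-5.
Substituent prefixes are cited in alphabetical order (multiplying prefixes like di-/tri- are ignored for ordering).
Assembling the pieces gives 7-chloro-5-ethyloct-1-yne.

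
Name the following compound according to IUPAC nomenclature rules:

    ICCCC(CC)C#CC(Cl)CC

Counting along the main chain through the multiple bond gives 9 carbons: the parent is nonane.
The chain contains a C≡C triple bond, so the unsaturation ending is -yne.
The numbering direction is chosen so that numbering from this end puts the triple bond at C-4 rather than C-5.
This places the triple bond between C-4 and C-5; a chloro group at C-3; an ethyl group at C-6; an iodo group at C-9.
The substituents are ordered alphabetically, ignoring any di-/tri- multipliers.
The name is 3-chloro-6-ethyl-9-iodonon-4-yne.

3-chloro-6-ethyl-9-iodonon-4-yne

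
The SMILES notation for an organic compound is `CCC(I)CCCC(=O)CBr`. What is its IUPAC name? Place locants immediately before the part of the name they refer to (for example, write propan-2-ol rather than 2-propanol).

Counting along the main chain through the carbonyl gives 8 carbons: the parent is octane.
The highest-priority functional group is a ketone (C=O on an internal carbon), so the name ends in -one.
The numbering direction is chosen so that numbering from this end puts the carbonyl group at C-2 rather than C-7.
With this numbering: the carbonyl at C-2; a bromo group at C-1; an iodo group at C-6.
The substituents are ordered alphabetically, ignoring any di-/tri- multipliers.
Putting it together: 1-bromo-6-iodooctan-2-one.

1-bromo-6-iodooctan-2-one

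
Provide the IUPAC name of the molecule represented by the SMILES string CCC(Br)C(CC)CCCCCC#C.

Counting along the main chain through the multiple bond gives 11 carbons: the parent is undecane.
The chain contains a C≡C triple bond, so the unsaturation ending is -yne.
Number the chain so that numbering from this end puts the triple bond at C-1 rather than C-10.
That gives the triple bond between C-1 and C-2; a bromo group at C-9; an ethyl group at C-8.
Substituent prefixes are cited in alphabetical order (multiplying prefixes like di-/tri- are ignored for ordering).
Assembling the pieces gives 9-bromo-8-ethylundec-1-yne.

9-bromo-8-ethylundec-1-yne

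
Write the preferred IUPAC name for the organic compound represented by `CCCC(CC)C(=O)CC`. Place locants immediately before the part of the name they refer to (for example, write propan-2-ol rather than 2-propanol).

The longest chain bearing the carbonyl is 7 carbons long (heptane).
The highest-priority functional group is a ketone (C=O on an internal carbon), so the name ends in -one.
The numbering direction is chosen so that numbering from this end puts the carbonyl group at C-3 rather than C-5.
That gives the carbonyl at C-3; an ethyl group at C-4.
Assembling the pieces gives 4-ethylheptan-3-one.

4-ethylheptan-3-one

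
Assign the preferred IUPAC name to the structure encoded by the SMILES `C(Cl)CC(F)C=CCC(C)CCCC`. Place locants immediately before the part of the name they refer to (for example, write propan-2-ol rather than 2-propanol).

1-chloro-3-fluoro-7-methylundec-4-ene

The longest carbon chain that includes the multiple bond has 11 carbons, so the parent hydride is undecane.
The chain contains a C=C double bond, so the unsaturation ending is -ene.
The numbering direction is chosen so that numbering from this end puts the double bond at C-4 rather than C-7.
That gives the double bond between C-4 and C-5; a chloro group at C-1; a fluoro group at C-3; a methyl group at C-7.
The substituents are ordered alphabetically, ignoring any di-/tri- multipliers.
The name is 1-chloro-3-fluoro-7-methylundec-4-ene.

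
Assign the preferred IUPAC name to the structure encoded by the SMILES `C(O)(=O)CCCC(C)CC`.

5-methylheptanoic acid

The longest carbon chain that includes the –COOH group has 7 carbons, so the parent hydride is heptane.
A carboxylic acid (terminal –COOH) is the principal characteristic group, giving the suffix -oic acid.
The numbering direction is chosen so that the carboxylic acid carbon is C-1 by definition.
This places a methyl group at C-5.
The name is 5-methylheptanoic acid.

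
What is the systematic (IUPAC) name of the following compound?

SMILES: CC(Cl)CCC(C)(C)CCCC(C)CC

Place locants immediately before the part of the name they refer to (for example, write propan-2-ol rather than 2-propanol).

The parent chain contains 11 carbons (undecane).
Number the chain so that the substituent locant set {2,5,5,9} is lower than {3,7,7,10} at the first point of difference.
With this numbering: a chloro group at C-2; methyl groups at C-5 (×2) and C-9.
Prefixes are listed alphabetically: chloro, methyl.
Assembling the pieces gives 2-chloro-5,5,9-trimethylundecane.

2-chloro-5,5,9-trimethylundecane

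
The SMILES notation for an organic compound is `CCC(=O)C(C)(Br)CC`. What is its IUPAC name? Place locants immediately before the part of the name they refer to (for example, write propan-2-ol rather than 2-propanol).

4-bromo-4-methylhexan-3-one

The longest chain bearing the carbonyl is 6 carbons long (hexane).
The highest-priority functional group is a ketone (C=O on an internal carbon), so the name ends in -one.
Choose the numbering such that numbering from this end puts the carbonyl group at C-3 rather than C-4.
That gives the carbonyl at C-3; a bromo group at C-4; a methyl group at C-4.
Prefixes are listed alphabetically: bromo, methyl.
Assembling the pieces gives 4-bromo-4-methylhexan-3-one.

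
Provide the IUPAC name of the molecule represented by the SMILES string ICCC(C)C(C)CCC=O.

7-iodo-4,5-dimethylheptanal

The longest chain bearing the –CHO group is 7 carbons long (heptane).
An aldehyde (terminal –CHO) is the principal characteristic group, giving the suffix -al.
Number the chain so that the aldehyde carbon is C-1 by definition.
With this numbering: an iodo group at C-7; methyl groups at C-4 and C-5.
The substituents are ordered alphabetically, ignoring any di-/tri- multipliers.
Putting it together: 7-iodo-4,5-dimethylheptanal.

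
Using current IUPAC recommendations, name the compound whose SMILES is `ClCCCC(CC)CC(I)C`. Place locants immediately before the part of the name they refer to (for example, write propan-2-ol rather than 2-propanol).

1-chloro-4-ethyl-6-iodoheptane

The longest carbon chain is 7 atoms: the parent is heptane.
The numbering direction is chosen so that the substituent locant set {1,4,6} is lower than {2,4,7} at the first point of difference.
That gives a chloro group at C-1; an ethyl group at C-4; an iodo group at C-6.
The substituents are ordered alphabetically, ignoring any di-/tri- multipliers.
The name is 1-chloro-4-ethyl-6-iodoheptane.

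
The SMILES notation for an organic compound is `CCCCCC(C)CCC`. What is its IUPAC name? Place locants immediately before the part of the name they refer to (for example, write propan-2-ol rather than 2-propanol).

4-methylnonane

The parent chain contains 9 carbons (nonane).
The numbering direction is chosen so that the substituent locant set {4} is lower than {6} at the first point of difference.
With this numbering: a methyl group at C-4.
Assembling the pieces gives 4-methylnonane.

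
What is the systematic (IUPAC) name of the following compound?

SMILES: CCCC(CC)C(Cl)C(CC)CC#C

Counting along the main chain through the multiple bond gives 9 carbons: the parent is nonane.
A C≡C triple bond in the chain gives the infix -yne-.
Choose the numbering such that numbering from this end puts the triple bond at C-1 rather than C-8.
That gives the triple bond between C-1 and C-2; a chloro group at C-5; ethyl groups at C-4 and C-6.
The substituents are ordered alphabetically, ignoring any di-/tri- multipliers.
Putting it together: 5-chloro-4,6-diethylnon-1-yne.

5-chloro-4,6-diethylnon-1-yne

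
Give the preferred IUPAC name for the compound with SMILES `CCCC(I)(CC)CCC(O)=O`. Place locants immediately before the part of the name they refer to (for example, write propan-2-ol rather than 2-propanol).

4-ethyl-4-iodoheptanoic acid

The longest carbon chain that includes the –COOH group has 7 carbons, so the parent hydride is heptane.
The principal characteristic group is a carboxylic acid (terminal –COOH), named with the suffix -oic acid.
The numbering direction is chosen so that the carboxylic acid carbon is C-1 by definition.
That gives an ethyl group at C-4; an iodo group at C-4.
Substituent prefixes are cited in alphabetical order (multiplying prefixes like di-/tri- are ignored for ordering).
Assembling the pieces gives 4-ethyl-4-iodoheptanoic acid.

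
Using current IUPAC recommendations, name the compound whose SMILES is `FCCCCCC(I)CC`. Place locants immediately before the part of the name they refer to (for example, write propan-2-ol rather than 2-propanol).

The longest carbon chain is 8 atoms: the parent is octane.
Number the chain so that the substituent locant set {1,6} is lower than {3,8} at the first point of difference.
This places a fluoro group at C-1; an iodo group at C-6.
Prefixes are listed alphabetically: fluoro, iodo.
The name is 1-fluoro-6-iodooctane.

1-fluoro-6-iodooctane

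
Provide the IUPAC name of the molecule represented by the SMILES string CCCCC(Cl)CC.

3-chloroheptane

The parent chain contains 7 carbons (heptane).
The numbering direction is chosen so that the substituent locant set {3} is lower than {5} at the first point of difference.
With this numbering: a chloro group at C-3.
The name is 3-chloroheptane.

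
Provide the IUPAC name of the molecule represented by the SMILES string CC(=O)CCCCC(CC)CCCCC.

Counting along the main chain through the carbonyl gives 12 carbons: the parent is dodecane.
A ketone (C=O on an internal carbon) is the principal characteristic group, giving the suffix -one.
The numbering direction is chosen so that numbering from this end puts the carbonyl group at C-2 rather than C-11.
This places the carbonyl at C-2; an ethyl group at C-7.
Putting it together: 7-ethyldodecan-2-one.

7-ethyldodecan-2-one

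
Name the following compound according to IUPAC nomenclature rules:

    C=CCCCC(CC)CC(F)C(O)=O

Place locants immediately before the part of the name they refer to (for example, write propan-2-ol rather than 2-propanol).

4-ethyl-2-fluoronon-8-enoic acid

Counting along the main chain through the –COOH group and the multiple bond gives 9 carbons: the parent is nonane.
A carboxylic acid (terminal –COOH) is the principal characteristic group, giving the suffix -oic acid.
A C=C double bond in the chain gives the infix -ene-.
Number the chain so that the carboxylic acid carbon is C-1 by definition.
With this numbering: the double bond between C-8 and C-9; an ethyl group at C-4; a fluoro group at C-2.
Substituent prefixes are cited in alphabetical order (multiplying prefixes like di-/tri- are ignored for ordering).
The name is 4-ethyl-2-fluoronon-8-enoic acid.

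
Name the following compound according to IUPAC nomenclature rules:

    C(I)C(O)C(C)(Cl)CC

3-chloro-1-iodo-3-methylpentan-2-ol

The longest carbon chain that includes the –OH group has 5 carbons, so the parent hydride is pentane.
An alcohol (–OH) is the principal characteristic group, giving the suffix -ol.
Number the chain so that numbering from this end puts the hydroxyl group at C-2 rather than C-4.
With this numbering: the hydroxyl at C-2; a chloro group at C-3; an iodo group at C-1; a methyl group at C-3.
Substituent prefixes are cited in alphabetical order (multiplying prefixes like di-/tri- are ignored for ordering).
Assembling the pieces gives 3-chloro-1-iodo-3-methylpentan-2-ol.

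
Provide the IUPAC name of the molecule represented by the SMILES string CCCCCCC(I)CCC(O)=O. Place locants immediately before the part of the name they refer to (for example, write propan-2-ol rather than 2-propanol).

Counting along the main chain through the –COOH group gives 10 carbons: the parent is decane.
The principal characteristic group is a carboxylic acid (terminal –COOH), named with the suffix -oic acid.
The numbering direction is chosen so that the carboxylic acid carbon is C-1 by definition.
That gives an iodo group at C-4.
The name is 4-iododecanoic acid.

4-iododecanoic acid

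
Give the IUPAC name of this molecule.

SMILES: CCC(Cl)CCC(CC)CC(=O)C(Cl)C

2,8-dichloro-5-ethyldecan-3-one

The longest chain bearing the carbonyl is 10 carbons long (decane).
The highest-priority functional group is a ketone (C=O on an internal carbon), so the name ends in -one.
The numbering direction is chosen so that numbering from this end puts the carbonyl group at C-3 rather than C-8.
That gives the carbonyl at C-3; chloro groups at C-2 and C-8; an ethyl group at C-5.
Prefixes are listed alphabetically: chloro, ethyl.
The name is 2,8-dichloro-5-ethyldecan-3-one.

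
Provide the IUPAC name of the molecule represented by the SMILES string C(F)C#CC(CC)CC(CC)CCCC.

The longest carbon chain that includes the multiple bond has 10 carbons, so the parent hydride is decane.
A C≡C triple bond in the chain gives the infix -yne-.
Choose the numbering such that numbering from this end puts the triple bond at C-2 rather than C-8.
That gives the triple bond between C-2 and C-3; ethyl groups at C-4 and C-6; a fluoro group at C-1.
Substituent prefixes are cited in alphabetical order (multiplying prefixes like di-/tri- are ignored for ordering).
Assembling the pieces gives 4,6-diethyl-1-fluorodec-2-yne.

4,6-diethyl-1-fluorodec-2-yne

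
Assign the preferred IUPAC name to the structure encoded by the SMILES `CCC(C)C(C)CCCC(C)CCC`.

The longest carbon chain is 11 atoms: the parent is undecane.
Choose the numbering such that the substituent locant set {3,4,8} is lower than {4,8,9} at the first point of difference.
With this numbering: methyl groups at C-3 and C-4 and C-8.
The name is 3,4,8-trimethylundecane.

3,4,8-trimethylundecane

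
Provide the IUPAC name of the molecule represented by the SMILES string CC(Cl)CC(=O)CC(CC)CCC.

The longest chain bearing the carbonyl is 9 carbons long (nonane).
The highest-priority functional group is a ketone (C=O on an internal carbon), so the name ends in -one.
Number the chain so that numbering from this end puts the carbonyl group at C-4 rather than C-6.
With this numbering: the carbonyl at C-4; a chloro group at C-2; an ethyl group at C-6.
The substituents are ordered alphabetically, ignoring any di-/tri- multipliers.
The name is 2-chloro-6-ethylnonan-4-one.

2-chloro-6-ethylnonan-4-one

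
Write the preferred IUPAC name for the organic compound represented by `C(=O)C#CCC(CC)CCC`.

5-ethyloct-2-ynal

Counting along the main chain through the –CHO group and the multiple bond gives 8 carbons: the parent is octane.
The highest-priority functional group is an aldehyde (terminal –CHO), so the name ends in -al.
The chain contains a C≡C triple bond, so the unsaturation ending is -yne.
Choose the numbering such that the aldehyde carbon is C-1 by definition.
That gives the triple bond between C-2 and C-3; an ethyl group at C-5.
Putting it together: 5-ethyloct-2-ynal.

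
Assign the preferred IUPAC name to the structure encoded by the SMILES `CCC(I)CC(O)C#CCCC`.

3-iododec-6-yn-5-ol

The longest chain bearing the –OH group and the multiple bond is 10 carbons long (decane).
The highest-priority functional group is an alcohol (–OH), so the name ends in -ol.
The chain contains a C≡C triple bond, so the unsaturation ending is -yne.
The numbering direction is chosen so that numbering from this end puts the hydroxyl group at C-5 rather than C-6.
With this numbering: the hydroxyl at C-5; the triple bond between C-6 and C-7; an iodo group at C-3.
The name is 3-iododec-6-yn-5-ol.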